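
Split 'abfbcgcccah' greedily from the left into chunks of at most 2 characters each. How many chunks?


'abfbcgcccah' has 11 characters.
Chunking with max size 2:
  Chunk 1: 'ab' (positions 0-1)
  Chunk 2: 'fb' (positions 2-3)
  Chunk 3: 'cg' (positions 4-5)
  Chunk 4: 'cc' (positions 6-7)
  Chunk 5: 'ca' (positions 8-9)
  Chunk 6: 'h' (positions 10-10)
Total chunks: ceil(11 / 2) = 6

6


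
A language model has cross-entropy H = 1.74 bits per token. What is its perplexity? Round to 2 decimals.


Perplexity formula: PP = 2^H
H = 1.74
PP = 2^1.74
Decompose: 2^1.74 = 2^1 * 2^0.74
2^1 = 2, 2^0.74 ~ 1.6701758
PP ~ 2 * 1.6701758 = 3.3403516
Rounded to 2 decimals: 3.34

3.34


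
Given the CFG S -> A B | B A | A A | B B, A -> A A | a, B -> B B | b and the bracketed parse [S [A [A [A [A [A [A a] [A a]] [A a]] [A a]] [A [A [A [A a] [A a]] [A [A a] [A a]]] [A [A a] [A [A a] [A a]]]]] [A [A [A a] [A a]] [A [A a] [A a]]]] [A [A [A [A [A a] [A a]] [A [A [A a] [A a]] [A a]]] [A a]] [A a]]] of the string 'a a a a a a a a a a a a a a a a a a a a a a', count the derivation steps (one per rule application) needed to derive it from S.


Every bracketed nonterminal node [X ...] in the tree is produced by exactly one rule application.
Reading the tree off as a leftmost derivation:
  Step 1: S  =>  A A   (applied S -> A A)
  Step 2: A A  =>  A A A   (applied A -> A A)
  Step 3: A A A  =>  A A A A   (applied A -> A A)
  Step 4: A A A A  =>  A A A A A   (applied A -> A A)
  Step 5: A A A A A  =>  A A A A A A   (applied A -> A A)
  Step 6: A A A A A A  =>  A A A A A A A   (applied A -> A A)
  Step 7: A A A A A A A  =>  a A A A A A A   (applied A -> a)
  Step 8: a A A A A A A  =>  a a A A A A A   (applied A -> a)
  Step 9: a a A A A A A  =>  a a a A A A A   (applied A -> a)
  Step 10: a a a A A A A  =>  a a a a A A A   (applied A -> a)
  Step 11: a a a a A A A  =>  a a a a A A A A   (applied A -> A A)
  Step 12: a a a a A A A A  =>  a a a a A A A A A   (applied A -> A A)
  Step 13: a a a a A A A A A  =>  a a a a A A A A A A   (applied A -> A A)
  Step 14: a a a a A A A A A A  =>  a a a a a A A A A A   (applied A -> a)
  Step 15: a a a a a A A A A A  =>  a a a a a a A A A A   (applied A -> a)
  Step 16: a a a a a a A A A A  =>  a a a a a a A A A A A   (applied A -> A A)
  Step 17: a a a a a a A A A A A  =>  a a a a a a a A A A A   (applied A -> a)
  Step 18: a a a a a a a A A A A  =>  a a a a a a a a A A A   (applied A -> a)
  Step 19: a a a a a a a a A A A  =>  a a a a a a a a A A A A   (applied A -> A A)
  Step 20: a a a a a a a a A A A A  =>  a a a a a a a a a A A A   (applied A -> a)
  Step 21: a a a a a a a a a A A A  =>  a a a a a a a a a A A A A   (applied A -> A A)
  Step 22: a a a a a a a a a A A A A  =>  a a a a a a a a a a A A A   (applied A -> a)
  Step 23: a a a a a a a a a a A A A  =>  a a a a a a a a a a a A A   (applied A -> a)
  Step 24: a a a a a a a a a a a A A  =>  a a a a a a a a a a a A A A   (applied A -> A A)
  Step 25: a a a a a a a a a a a A A A  =>  a a a a a a a a a a a A A A A   (applied A -> A A)
  Step 26: a a a a a a a a a a a A A A A  =>  a a a a a a a a a a a a A A A   (applied A -> a)
  Step 27: a a a a a a a a a a a a A A A  =>  a a a a a a a a a a a a a A A   (applied A -> a)
  Step 28: a a a a a a a a a a a a a A A  =>  a a a a a a a a a a a a a A A A   (applied A -> A A)
  Step 29: a a a a a a a a a a a a a A A A  =>  a a a a a a a a a a a a a a A A   (applied A -> a)
  Step 30: a a a a a a a a a a a a a a A A  =>  a a a a a a a a a a a a a a a A   (applied A -> a)
  Step 31: a a a a a a a a a a a a a a a A  =>  a a a a a a a a a a a a a a a A A   (applied A -> A A)
  Step 32: a a a a a a a a a a a a a a a A A  =>  a a a a a a a a a a a a a a a A A A   (applied A -> A A)
  Step 33: a a a a a a a a a a a a a a a A A A  =>  a a a a a a a a a a a a a a a A A A A   (applied A -> A A)
  Step 34: a a a a a a a a a a a a a a a A A A A  =>  a a a a a a a a a a a a a a a A A A A A   (applied A -> A A)
  Step 35: a a a a a a a a a a a a a a a A A A A A  =>  a a a a a a a a a a a a a a a a A A A A   (applied A -> a)
  Step 36: a a a a a a a a a a a a a a a a A A A A  =>  a a a a a a a a a a a a a a a a a A A A   (applied A -> a)
  Step 37: a a a a a a a a a a a a a a a a a A A A  =>  a a a a a a a a a a a a a a a a a A A A A   (applied A -> A A)
  Step 38: a a a a a a a a a a a a a a a a a A A A A  =>  a a a a a a a a a a a a a a a a a A A A A A   (applied A -> A A)
  Step 39: a a a a a a a a a a a a a a a a a A A A A A  =>  a a a a a a a a a a a a a a a a a a A A A A   (applied A -> a)
  Step 40: a a a a a a a a a a a a a a a a a a A A A A  =>  a a a a a a a a a a a a a a a a a a a A A A   (applied A -> a)
  Step 41: a a a a a a a a a a a a a a a a a a a A A A  =>  a a a a a a a a a a a a a a a a a a a a A A   (applied A -> a)
  Step 42: a a a a a a a a a a a a a a a a a a a a A A  =>  a a a a a a a a a a a a a a a a a a a a a A   (applied A -> a)
  Step 43: a a a a a a a a a a a a a a a a a a a a a A  =>  a a a a a a a a a a a a a a a a a a a a a a   (applied A -> a)
Final yield: a a a a a a a a a a a a a a a a a a a a a a
Total rewrite steps: 43

43


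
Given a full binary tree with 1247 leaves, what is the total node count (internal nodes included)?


Leaf nodes (terminals): 1247
Internal nodes = n - 1 = 1247 - 1 = 1246
Total = leaves + internal = 1247 + 1246 = 2493

2493


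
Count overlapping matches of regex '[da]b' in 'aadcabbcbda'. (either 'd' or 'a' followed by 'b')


Pattern: [da]b means either 'd' or 'a' followed by 'b'.
Scanning 'aadcabbcbda' position-by-position:
  Pos 0: window 'aa' -> no
  Pos 1: window 'ad' -> no
  Pos 2: window 'dc' -> no
  Pos 3: window 'ca' -> no
  Pos 4: window 'ab' -> MATCH
  Pos 5: window 'bb' -> no
  Pos 6: window 'bc' -> no
  Pos 7: window 'cb' -> no
  Pos 8: window 'bd' -> no
  Pos 9: window 'da' -> no
  Pos 10: window 'a' -> no
Total matches: 1

1


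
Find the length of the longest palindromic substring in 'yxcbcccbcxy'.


Scanning 'yxcbcccbcxy' for palindromic substrings.
Substring at positions 0-10: 'yxcbcccbcxy'.
Check: reverse('yxcbcccbcxy') = 'yxcbcccbcxy' -> palindrome confirmed.
No longer palindromic substring exists; longest length = 11

11


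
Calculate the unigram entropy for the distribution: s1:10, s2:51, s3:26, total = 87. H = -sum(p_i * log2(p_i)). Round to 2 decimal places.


Computing entropy H = -sum(p_i * log2(p_i)):
  s1: p = 10/87 = 0.1149, -p*log2(p) = 0.3587
  s2: p = 51/87 = 0.5862, -p*log2(p) = 0.4517
  s3: p = 26/87 = 0.2989, -p*log2(p) = 0.5207
H = sum of terms = 1.3311
Rounded to 2 decimals: 1.33

1.33


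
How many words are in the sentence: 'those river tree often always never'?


Counting words by splitting on spaces:
  Word 1: 'those'
  Word 2: 'river'
  Word 3: 'tree'
  Word 4: 'often'
  Word 5: 'always'
  Word 6: 'never'
Total words: 6

6


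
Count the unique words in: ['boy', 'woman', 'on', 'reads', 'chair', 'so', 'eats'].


Listing all tokens and tracking unique types:
  Token 1: 'boy' -> NEW (unique so far: 1)
  Token 2: 'woman' -> NEW (unique so far: 2)
  Token 3: 'on' -> NEW (unique so far: 3)
  Token 4: 'reads' -> NEW (unique so far: 4)
  Token 5: 'chair' -> NEW (unique so far: 5)
  Token 6: 'so' -> NEW (unique so far: 6)
  Token 7: 'eats' -> NEW (unique so far: 7)
Unique types: ('boy', 'chair', 'eats', 'on', 'reads', 'so', 'woman')
Vocabulary size: 7

7


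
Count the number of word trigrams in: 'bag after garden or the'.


Word trigrams from [5] words:
  Trigram 1: (bag after garden)
  Trigram 2: (after garden or)
  Trigram 3: (garden or the)
Total word trigrams: 5 - 2 = 3

3


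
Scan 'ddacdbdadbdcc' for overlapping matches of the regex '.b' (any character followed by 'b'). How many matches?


Pattern: .b means any character followed by 'b'.
Scanning 'ddacdbdadbdcc' position-by-position:
  Pos 0: window 'dd' -> no
  Pos 1: window 'da' -> no
  Pos 2: window 'ac' -> no
  Pos 3: window 'cd' -> no
  Pos 4: window 'db' -> MATCH
  Pos 5: window 'bd' -> no
  Pos 6: window 'da' -> no
  Pos 7: window 'ad' -> no
  Pos 8: window 'db' -> MATCH
  Pos 9: window 'bd' -> no
  Pos 10: window 'dc' -> no
  Pos 11: window 'cc' -> no
  Pos 12: window 'c' -> no
Total matches: 2

2


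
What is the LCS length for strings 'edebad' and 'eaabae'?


DP table for LCS of 'edebad' and 'eaabae':
       e  a  a  b  a  e
    0  0  0  0  0  0  0
  e 0  1  1  1  1  1  1
  d 0  1  1  1  1  1  1
  e 0  1  1  1  1  1  2
  b 0  1  1  1  2  2  2
  a 0  1  2  2  2  3  3
  d 0  1  2  2  2  3  3
LCS: 'eba'
LCS length = 3

3


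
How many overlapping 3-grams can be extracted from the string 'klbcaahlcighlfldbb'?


String 'klbcaahlcighlfldbb' has length L = 18.
Number of overlapping n-grams = L - n + 1
Substituting: 18 - 3 + 1 = 16

16


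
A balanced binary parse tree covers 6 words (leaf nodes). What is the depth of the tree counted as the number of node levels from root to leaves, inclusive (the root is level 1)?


In a balanced binary tree with n leaves the deepest leaf is ceil(log2(n)) edges below the root,
so counting node levels inclusive of root and leaves gives ceil(log2(n)) + 1 levels.
log2(6) = 2.5850
ceil(2.5850) = 3
levels = 3 + 1 = 4

4


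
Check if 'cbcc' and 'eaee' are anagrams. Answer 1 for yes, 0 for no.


Sort characters of 'cbcc': 'bccc'
Sort characters of 'eaee': 'aeee'
Sorted forms differ -> they are NOT anagrams
Result: 0

0


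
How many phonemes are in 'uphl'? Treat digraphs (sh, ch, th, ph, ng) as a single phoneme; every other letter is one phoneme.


Parsing 'uphl' greedily, digraphs first:
  'u' -> vowel phoneme (phonemes so far: 1)
  'ph' -> digraph (1 consonant phoneme) (phonemes so far: 2)
  'l' -> consonant phoneme (phonemes so far: 3)
Total phonemes: 3

3


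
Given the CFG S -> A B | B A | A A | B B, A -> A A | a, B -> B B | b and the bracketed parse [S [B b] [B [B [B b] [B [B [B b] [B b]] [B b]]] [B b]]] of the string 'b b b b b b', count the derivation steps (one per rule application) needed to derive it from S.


Every bracketed nonterminal node [X ...] in the tree is produced by exactly one rule application.
Reading the tree off as a leftmost derivation:
  Step 1: S  =>  B B   (applied S -> B B)
  Step 2: B B  =>  b B   (applied B -> b)
  Step 3: b B  =>  b B B   (applied B -> B B)
  Step 4: b B B  =>  b B B B   (applied B -> B B)
  Step 5: b B B B  =>  b b B B   (applied B -> b)
  Step 6: b b B B  =>  b b B B B   (applied B -> B B)
  Step 7: b b B B B  =>  b b B B B B   (applied B -> B B)
  Step 8: b b B B B B  =>  b b b B B B   (applied B -> b)
  Step 9: b b b B B B  =>  b b b b B B   (applied B -> b)
  Step 10: b b b b B B  =>  b b b b b B   (applied B -> b)
  Step 11: b b b b b B  =>  b b b b b b   (applied B -> b)
Final yield: b b b b b b
Total rewrite steps: 11

11


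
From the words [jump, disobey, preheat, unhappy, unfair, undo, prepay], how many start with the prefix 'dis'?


Checking each word for prefix 'dis':
  'jump' -> no (count: 0)
  'disobey' -> YES, starts with 'dis' (count: 1)
  'preheat' -> no (count: 1)
  'unhappy' -> no (count: 1)
  'unfair' -> no (count: 1)
  'undo' -> no (count: 1)
  'prepay' -> no (count: 1)
Total with prefix 'dis': 1

1


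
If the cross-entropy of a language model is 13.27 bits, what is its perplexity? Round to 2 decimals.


Perplexity formula: PP = 2^H
H = 13.27
PP = 2^13.27
Decompose: 2^13.27 = 2^13 * 2^0.27
2^13 = 8192, 2^0.27 ~ 1.2058078
PP ~ 8192 * 1.2058078 = 9877.9774976
Rounded to 2 decimals: 9877.98

9877.98


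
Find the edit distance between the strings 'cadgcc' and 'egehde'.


Building DP table for s1='cadgcc' (len 6) and s2='egehde' (len 6):
       e  g  e  h  d  e
    0  1  2  3  4  5  6
  c 1  1  2  3  4  5  6
  a 2  2  2  3  4  5  6
  d 3  3  3  3  4  4  5
  g 4  4  3  4  4  5  5
  c 5  5  4  4  5  5  6
  c 6  6  5  5  5  6  6
Edit distance = dp[6][6] = 6

6


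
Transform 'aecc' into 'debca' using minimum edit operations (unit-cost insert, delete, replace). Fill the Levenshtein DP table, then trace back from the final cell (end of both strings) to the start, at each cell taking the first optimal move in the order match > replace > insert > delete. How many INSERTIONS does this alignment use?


Edit distance = 3. Backtracking from cell (4, 5) with preference match > replace > insert > delete,
then listing the resulting alignment 'aecc' -> 'debca' left to right:
  Step 1: replace a->d
  Step 2: keep 'e'
  Step 3: insert 'b' [insertion #1]
  Step 4: keep 'c'
  Step 5: replace c->a
Total insertions: 1

1


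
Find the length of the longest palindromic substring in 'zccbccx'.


Scanning 'zccbccx' for palindromic substrings.
Substring at positions 1-5: 'ccbcc'.
Check: reverse('ccbcc') = 'ccbcc' -> palindrome confirmed.
Neighbouring characters ('z' / 'x') break symmetry, so it cannot extend further.
No longer palindromic substring exists; longest length = 5

5


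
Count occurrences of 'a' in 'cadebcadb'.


Scanning 'cadebcadb' for 'a':
  Position 1: 'a' -> MATCH (count: 1)
  Position 6: 'a' -> MATCH (count: 2)
Total occurrences of 'a': 2

2


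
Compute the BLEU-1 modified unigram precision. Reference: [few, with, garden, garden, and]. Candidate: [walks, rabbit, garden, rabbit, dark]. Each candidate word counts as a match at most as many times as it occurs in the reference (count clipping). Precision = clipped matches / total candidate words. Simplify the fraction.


Reference word counts: {'and': 1, 'few': 1, 'garden': 2, 'with': 1}
Checking each candidate word (with clipping):
  'walks' -> not in reference -> no match (matches: 0)
  'rabbit' -> not in reference -> no match (matches: 0)
  'garden' -> in reference (ref count 2, used 1/2) -> match (matches: 1)
  'rabbit' -> not in reference -> no match (matches: 1)
  'dark' -> not in reference -> no match (matches: 1)
Clipped matches: 1, Candidate length: 5
Precision = 1/5

1/5


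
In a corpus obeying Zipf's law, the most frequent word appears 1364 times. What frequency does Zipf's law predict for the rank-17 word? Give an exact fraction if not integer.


Zipf's law: freq(rank) = f1 / rank
f1 = 1364, rank = 17
freq = 1364 / 17
GCD(1364, 17) = 1
Simplified: 1364/17

1364/17


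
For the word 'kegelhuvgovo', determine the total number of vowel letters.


Scanning each character of 'kegelhuvgovo':
  Position 1: 'k' -> consonant (running count: 0)
  Position 2: 'e' -> vowel (running count: 1)
  Position 3: 'g' -> consonant (running count: 1)
  Position 4: 'e' -> vowel (running count: 2)
  Position 5: 'l' -> consonant (running count: 2)
  Position 6: 'h' -> consonant (running count: 2)
  Position 7: 'u' -> vowel (running count: 3)
  Position 8: 'v' -> consonant (running count: 3)
  Position 9: 'g' -> consonant (running count: 3)
  Position 10: 'o' -> vowel (running count: 4)
  Position 11: 'v' -> consonant (running count: 4)
  Position 12: 'o' -> vowel (running count: 5)
Total vowels: 5

5


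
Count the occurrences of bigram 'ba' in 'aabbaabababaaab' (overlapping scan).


Scanning 'aabbaabababaaab' for bigram 'ba':
  Position 0: 'aa' -> no
  Position 1: 'ab' -> no
  Position 2: 'bb' -> no
  Position 3: 'ba' -> MATCH
  Position 4: 'aa' -> no
  Position 5: 'ab' -> no
  Position 6: 'ba' -> MATCH
  Position 7: 'ab' -> no
  Position 8: 'ba' -> MATCH
  Position 9: 'ab' -> no
  Position 10: 'ba' -> MATCH
  Position 11: 'aa' -> no
  Position 12: 'aa' -> no
  Position 13: 'ab' -> no
Total matches: 4

4


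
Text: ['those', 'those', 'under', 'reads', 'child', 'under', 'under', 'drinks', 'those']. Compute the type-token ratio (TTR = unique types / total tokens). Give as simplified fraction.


Tokens: 9
Unique types: ('child', 'drinks', 'reads', 'those', 'under') = 5
TTR = 5/9
Already in lowest terms.

5/9


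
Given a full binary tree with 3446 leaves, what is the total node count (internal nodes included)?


Leaf nodes (terminals): 3446
Internal nodes = n - 1 = 3446 - 1 = 3445
Total = leaves + internal = 3446 + 3445 = 6891

6891


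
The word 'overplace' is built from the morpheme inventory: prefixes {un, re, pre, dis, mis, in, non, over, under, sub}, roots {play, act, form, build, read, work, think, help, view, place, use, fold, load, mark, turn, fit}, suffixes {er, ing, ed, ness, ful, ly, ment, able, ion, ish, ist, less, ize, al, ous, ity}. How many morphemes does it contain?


Segmenting 'overplace' against the inventory:
  'over' -> prefix (morpheme 1)
  'place' -> root (morpheme 2)
Total morphemes: 2

2


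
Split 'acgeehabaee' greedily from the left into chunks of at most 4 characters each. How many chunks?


'acgeehabaee' has 11 characters.
Chunking with max size 4:
  Chunk 1: 'acge' (positions 0-3)
  Chunk 2: 'ehab' (positions 4-7)
  Chunk 3: 'aee' (positions 8-10)
Total chunks: ceil(11 / 4) = 3

3


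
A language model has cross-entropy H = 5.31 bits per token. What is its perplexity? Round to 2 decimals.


Perplexity formula: PP = 2^H
H = 5.31
PP = 2^5.31
Decompose: 2^5.31 = 2^5 * 2^0.31
2^5 = 32, 2^0.31 ~ 1.2397077
PP ~ 32 * 1.2397077 = 39.6706464
Rounded to 2 decimals: 39.67

39.67


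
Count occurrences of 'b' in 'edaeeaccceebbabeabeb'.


Scanning 'edaeeaccceebbabeabeb' for 'b':
  Position 11: 'b' -> MATCH (count: 1)
  Position 12: 'b' -> MATCH (count: 2)
  Position 14: 'b' -> MATCH (count: 3)
  Position 17: 'b' -> MATCH (count: 4)
  Position 19: 'b' -> MATCH (count: 5)
Total occurrences of 'b': 5

5


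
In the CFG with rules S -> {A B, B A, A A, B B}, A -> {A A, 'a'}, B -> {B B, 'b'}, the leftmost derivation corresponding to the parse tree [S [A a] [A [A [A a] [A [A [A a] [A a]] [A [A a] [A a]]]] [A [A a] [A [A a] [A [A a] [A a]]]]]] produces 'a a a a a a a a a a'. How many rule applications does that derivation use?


Every bracketed nonterminal node [X ...] in the tree is produced by exactly one rule application.
Reading the tree off as a leftmost derivation:
  Step 1: S  =>  A A   (applied S -> A A)
  Step 2: A A  =>  a A   (applied A -> a)
  Step 3: a A  =>  a A A   (applied A -> A A)
  Step 4: a A A  =>  a A A A   (applied A -> A A)
  Step 5: a A A A  =>  a a A A   (applied A -> a)
  Step 6: a a A A  =>  a a A A A   (applied A -> A A)
  Step 7: a a A A A  =>  a a A A A A   (applied A -> A A)
  Step 8: a a A A A A  =>  a a a A A A   (applied A -> a)
  Step 9: a a a A A A  =>  a a a a A A   (applied A -> a)
  Step 10: a a a a A A  =>  a a a a A A A   (applied A -> A A)
  Step 11: a a a a A A A  =>  a a a a a A A   (applied A -> a)
  Step 12: a a a a a A A  =>  a a a a a a A   (applied A -> a)
  Step 13: a a a a a a A  =>  a a a a a a A A   (applied A -> A A)
  Step 14: a a a a a a A A  =>  a a a a a a a A   (applied A -> a)
  Step 15: a a a a a a a A  =>  a a a a a a a A A   (applied A -> A A)
  Step 16: a a a a a a a A A  =>  a a a a a a a a A   (applied A -> a)
  Step 17: a a a a a a a a A  =>  a a a a a a a a A A   (applied A -> A A)
  Step 18: a a a a a a a a A A  =>  a a a a a a a a a A   (applied A -> a)
  Step 19: a a a a a a a a a A  =>  a a a a a a a a a a   (applied A -> a)
Final yield: a a a a a a a a a a
Total rewrite steps: 19

19


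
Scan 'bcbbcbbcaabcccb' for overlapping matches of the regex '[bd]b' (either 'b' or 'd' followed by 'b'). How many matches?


Pattern: [bd]b means either 'b' or 'd' followed by 'b'.
Scanning 'bcbbcbbcaabcccb' position-by-position:
  Pos 0: window 'bc' -> no
  Pos 1: window 'cb' -> no
  Pos 2: window 'bb' -> MATCH
  Pos 3: window 'bc' -> no
  Pos 4: window 'cb' -> no
  Pos 5: window 'bb' -> MATCH
  Pos 6: window 'bc' -> no
  Pos 7: window 'ca' -> no
  Pos 8: window 'aa' -> no
  Pos 9: window 'ab' -> no
  Pos 10: window 'bc' -> no
  Pos 11: window 'cc' -> no
  Pos 12: window 'cc' -> no
  Pos 13: window 'cb' -> no
  Pos 14: window 'b' -> no
Total matches: 2

2


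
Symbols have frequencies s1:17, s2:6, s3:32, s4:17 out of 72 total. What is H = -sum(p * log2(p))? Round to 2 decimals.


Computing entropy H = -sum(p_i * log2(p_i)):
  s1: p = 17/72 = 0.2361, -p*log2(p) = 0.4917
  s2: p = 6/72 = 0.0833, -p*log2(p) = 0.2987
  s3: p = 32/72 = 0.4444, -p*log2(p) = 0.5200
  s4: p = 17/72 = 0.2361, -p*log2(p) = 0.4917
H = sum of terms = 1.8021
Rounded to 2 decimals: 1.80

1.80


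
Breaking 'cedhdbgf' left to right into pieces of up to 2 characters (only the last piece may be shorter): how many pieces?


'cedhdbgf' has 8 characters.
Chunking with max size 2:
  Chunk 1: 'ce' (positions 0-1)
  Chunk 2: 'dh' (positions 2-3)
  Chunk 3: 'db' (positions 4-5)
  Chunk 4: 'gf' (positions 6-7)
Total chunks: ceil(8 / 2) = 4

4


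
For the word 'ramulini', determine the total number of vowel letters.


Scanning each character of 'ramulini':
  Position 1: 'r' -> consonant (running count: 0)
  Position 2: 'a' -> vowel (running count: 1)
  Position 3: 'm' -> consonant (running count: 1)
  Position 4: 'u' -> vowel (running count: 2)
  Position 5: 'l' -> consonant (running count: 2)
  Position 6: 'i' -> vowel (running count: 3)
  Position 7: 'n' -> consonant (running count: 3)
  Position 8: 'i' -> vowel (running count: 4)
Total vowels: 4

4


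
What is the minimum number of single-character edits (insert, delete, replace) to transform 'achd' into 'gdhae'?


Building DP table for s1='achd' (len 4) and s2='gdhae' (len 5):
       g  d  h  a  e
    0  1  2  3  4  5
  a 1  1  2  3  3  4
  c 2  2  2  3  4  4
  h 3  3  3  2  3  4
  d 4  4  3  3  3  4
Edit distance = dp[4][5] = 4

4


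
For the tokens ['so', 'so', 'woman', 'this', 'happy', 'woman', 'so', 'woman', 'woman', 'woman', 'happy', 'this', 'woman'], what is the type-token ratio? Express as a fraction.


Tokens: 13
Unique types: ('happy', 'so', 'this', 'woman') = 4
TTR = 4/13
Already in lowest terms.

4/13


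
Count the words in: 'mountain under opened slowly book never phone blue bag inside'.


Counting words by splitting on spaces:
  Word 1: 'mountain'
  Word 2: 'under'
  Word 3: 'opened'
  Word 4: 'slowly'
  Word 5: 'book'
  Word 6: 'never'
  Word 7: 'phone'
  Word 8: 'blue'
  Word 9: 'bag'
  Word 10: 'inside'
Total words: 10

10


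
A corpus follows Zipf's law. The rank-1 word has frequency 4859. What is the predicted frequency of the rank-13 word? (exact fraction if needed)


Zipf's law: freq(rank) = f1 / rank
f1 = 4859, rank = 13
freq = 4859 / 13
GCD(4859, 13) = 1
Simplified: 4859/13

4859/13


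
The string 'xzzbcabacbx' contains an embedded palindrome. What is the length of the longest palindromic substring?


Scanning 'xzzbcabacbx' for palindromic substrings.
Substring at positions 3-9: 'bcabacb'.
Check: reverse('bcabacb') = 'bcabacb' -> palindrome confirmed.
Neighbouring characters ('z' / 'x') break symmetry, so it cannot extend further.
No longer palindromic substring exists; longest length = 7

7


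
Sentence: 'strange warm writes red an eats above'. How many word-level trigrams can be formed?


Word trigrams from [7] words:
  Trigram 1: (strange warm writes)
  Trigram 2: (warm writes red)
  Trigram 3: (writes red an)
  Trigram 4: (red an eats)
  Trigram 5: (an eats above)
Total word trigrams: 7 - 2 = 5

5


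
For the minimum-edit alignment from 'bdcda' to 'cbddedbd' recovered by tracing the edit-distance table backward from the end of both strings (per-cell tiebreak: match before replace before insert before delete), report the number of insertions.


Edit distance = 5. Backtracking from cell (5, 8) with preference match > replace > insert > delete,
then listing the resulting alignment 'bdcda' -> 'cbddedbd' left to right:
  Step 1: insert 'c' [insertion #1]
  Step 2: keep 'b'
  Step 3: insert 'd' [insertion #2]
  Step 4: keep 'd'
  Step 5: replace c->e
  Step 6: keep 'd'
  Step 7: insert 'b' [insertion #3]
  Step 8: replace a->d
Total insertions: 3

3


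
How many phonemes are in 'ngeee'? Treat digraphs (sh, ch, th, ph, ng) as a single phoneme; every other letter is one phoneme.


Parsing 'ngeee' greedily, digraphs first:
  'ng' -> digraph (1 consonant phoneme) (phonemes so far: 1)
  'e' -> vowel phoneme (phonemes so far: 2)
  'e' -> vowel phoneme (phonemes so far: 3)
  'e' -> vowel phoneme (phonemes so far: 4)
Total phonemes: 4

4


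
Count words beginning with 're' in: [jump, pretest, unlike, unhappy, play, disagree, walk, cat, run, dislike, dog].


Checking each word for prefix 're':
  'jump' -> no (count: 0)
  'pretest' -> no (count: 0)
  'unlike' -> no (count: 0)
  'unhappy' -> no (count: 0)
  'play' -> no (count: 0)
  'disagree' -> no (count: 0)
  'walk' -> no (count: 0)
  'cat' -> no (count: 0)
  'run' -> no (count: 0)
  'dislike' -> no (count: 0)
  'dog' -> no (count: 0)
Total with prefix 're': 0

0


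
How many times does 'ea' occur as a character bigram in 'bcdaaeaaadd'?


Scanning 'bcdaaeaaadd' for bigram 'ea':
  Position 0: 'bc' -> no
  Position 1: 'cd' -> no
  Position 2: 'da' -> no
  Position 3: 'aa' -> no
  Position 4: 'ae' -> no
  Position 5: 'ea' -> MATCH
  Position 6: 'aa' -> no
  Position 7: 'aa' -> no
  Position 8: 'ad' -> no
  Position 9: 'dd' -> no
Total matches: 1

1


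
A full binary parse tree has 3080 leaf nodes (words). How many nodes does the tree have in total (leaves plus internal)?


Leaf nodes (terminals): 3080
Internal nodes = n - 1 = 3080 - 1 = 3079
Total = leaves + internal = 3080 + 3079 = 6159

6159


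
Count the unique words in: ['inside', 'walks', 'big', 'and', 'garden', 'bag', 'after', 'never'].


Listing all tokens and tracking unique types:
  Token 1: 'inside' -> NEW (unique so far: 1)
  Token 2: 'walks' -> NEW (unique so far: 2)
  Token 3: 'big' -> NEW (unique so far: 3)
  Token 4: 'and' -> NEW (unique so far: 4)
  Token 5: 'garden' -> NEW (unique so far: 5)
  Token 6: 'bag' -> NEW (unique so far: 6)
  Token 7: 'after' -> NEW (unique so far: 7)
  Token 8: 'never' -> NEW (unique so far: 8)
Unique types: ('after', 'and', 'bag', 'big', 'garden', 'inside', 'never', 'walks')
Vocabulary size: 8

8


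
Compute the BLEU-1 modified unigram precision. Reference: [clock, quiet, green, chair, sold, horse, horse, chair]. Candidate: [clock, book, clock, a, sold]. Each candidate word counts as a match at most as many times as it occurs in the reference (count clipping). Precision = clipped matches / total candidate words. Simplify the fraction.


Reference word counts: {'chair': 2, 'clock': 1, 'green': 1, 'horse': 2, 'quiet': 1, 'sold': 1}
Checking each candidate word (with clipping):
  'clock' -> in reference (ref count 1, used 1/1) -> match (matches: 1)
  'book' -> not in reference -> no match (matches: 1)
  'clock' -> ref count 1 already used up (1/1) -> clipped, no match (matches: 1)
  'a' -> not in reference -> no match (matches: 1)
  'sold' -> in reference (ref count 1, used 1/1) -> match (matches: 2)
Clipped matches: 2, Candidate length: 5
Precision = 2/5

2/5


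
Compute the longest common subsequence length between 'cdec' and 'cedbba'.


DP table for LCS of 'cdec' and 'cedbba':
       c  e  d  b  b  a
    0  0  0  0  0  0  0
  c 0  1  1  1  1  1  1
  d 0  1  1  2  2  2  2
  e 0  1  2  2  2  2  2
  c 0  1  2  2  2  2  2
LCS: 'cd'
LCS length = 2

2


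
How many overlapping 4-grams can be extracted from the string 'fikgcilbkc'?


String 'fikgcilbkc' has length L = 10.
Number of overlapping n-grams = L - n + 1
Substituting: 10 - 4 + 1 = 7

7


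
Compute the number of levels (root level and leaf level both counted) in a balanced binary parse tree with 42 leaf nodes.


In a balanced binary tree with n leaves the deepest leaf is ceil(log2(n)) edges below the root,
so counting node levels inclusive of root and leaves gives ceil(log2(n)) + 1 levels.
log2(42) = 5.3923
ceil(5.3923) = 6
levels = 6 + 1 = 7

7


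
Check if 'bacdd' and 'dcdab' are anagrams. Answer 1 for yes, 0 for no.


Sort characters of 'bacdd': 'abcdd'
Sort characters of 'dcdab': 'abcdd'
Sorted forms match -> they ARE anagrams
Result: 1

1


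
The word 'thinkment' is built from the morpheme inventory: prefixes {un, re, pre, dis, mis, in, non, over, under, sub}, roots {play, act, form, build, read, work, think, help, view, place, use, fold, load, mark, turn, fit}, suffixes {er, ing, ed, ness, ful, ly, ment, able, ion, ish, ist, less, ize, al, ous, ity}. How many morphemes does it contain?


Segmenting 'thinkment' against the inventory:
  'think' -> root (morpheme 1)
  'ment' -> suffix (morpheme 2)
Total morphemes: 2

2


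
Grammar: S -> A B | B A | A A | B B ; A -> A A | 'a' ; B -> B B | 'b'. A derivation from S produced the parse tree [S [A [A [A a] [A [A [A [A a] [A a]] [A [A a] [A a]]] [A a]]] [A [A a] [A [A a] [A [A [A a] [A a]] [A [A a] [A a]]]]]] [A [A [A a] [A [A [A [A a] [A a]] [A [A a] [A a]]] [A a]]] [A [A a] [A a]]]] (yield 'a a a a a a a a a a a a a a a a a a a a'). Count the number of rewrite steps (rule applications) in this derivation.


Every bracketed nonterminal node [X ...] in the tree is produced by exactly one rule application.
Reading the tree off as a leftmost derivation:
  Step 1: S  =>  A A   (applied S -> A A)
  Step 2: A A  =>  A A A   (applied A -> A A)
  Step 3: A A A  =>  A A A A   (applied A -> A A)
  Step 4: A A A A  =>  a A A A   (applied A -> a)
  Step 5: a A A A  =>  a A A A A   (applied A -> A A)
  Step 6: a A A A A  =>  a A A A A A   (applied A -> A A)
  Step 7: a A A A A A  =>  a A A A A A A   (applied A -> A A)
  Step 8: a A A A A A A  =>  a a A A A A A   (applied A -> a)
  Step 9: a a A A A A A  =>  a a a A A A A   (applied A -> a)
  Step 10: a a a A A A A  =>  a a a A A A A A   (applied A -> A A)
  Step 11: a a a A A A A A  =>  a a a a A A A A   (applied A -> a)
  Step 12: a a a a A A A A  =>  a a a a a A A A   (applied A -> a)
  Step 13: a a a a a A A A  =>  a a a a a a A A   (applied A -> a)
  Step 14: a a a a a a A A  =>  a a a a a a A A A   (applied A -> A A)
  Step 15: a a a a a a A A A  =>  a a a a a a a A A   (applied A -> a)
  Step 16: a a a a a a a A A  =>  a a a a a a a A A A   (applied A -> A A)
  Step 17: a a a a a a a A A A  =>  a a a a a a a a A A   (applied A -> a)
  Step 18: a a a a a a a a A A  =>  a a a a a a a a A A A   (applied A -> A A)
  Step 19: a a a a a a a a A A A  =>  a a a a a a a a A A A A   (applied A -> A A)
  Step 20: a a a a a a a a A A A A  =>  a a a a a a a a a A A A   (applied A -> a)
  Step 21: a a a a a a a a a A A A  =>  a a a a a a a a a a A A   (applied A -> a)
  Step 22: a a a a a a a a a a A A  =>  a a a a a a a a a a A A A   (applied A -> A A)
  Step 23: a a a a a a a a a a A A A  =>  a a a a a a a a a a a A A   (applied A -> a)
  Step 24: a a a a a a a a a a a A A  =>  a a a a a a a a a a a a A   (applied A -> a)
  Step 25: a a a a a a a a a a a a A  =>  a a a a a a a a a a a a A A   (applied A -> A A)
  Step 26: a a a a a a a a a a a a A A  =>  a a a a a a a a a a a a A A A   (applied A -> A A)
  Step 27: a a a a a a a a a a a a A A A  =>  a a a a a a a a a a a a a A A   (applied A -> a)
  Step 28: a a a a a a a a a a a a a A A  =>  a a a a a a a a a a a a a A A A   (applied A -> A A)
  Step 29: a a a a a a a a a a a a a A A A  =>  a a a a a a a a a a a a a A A A A   (applied A -> A A)
  Step 30: a a a a a a a a a a a a a A A A A  =>  a a a a a a a a a a a a a A A A A A   (applied A -> A A)
  Step 31: a a a a a a a a a a a a a A A A A A  =>  a a a a a a a a a a a a a a A A A A   (applied A -> a)
  Step 32: a a a a a a a a a a a a a a A A A A  =>  a a a a a a a a a a a a a a a A A A   (applied A -> a)
  Step 33: a a a a a a a a a a a a a a a A A A  =>  a a a a a a a a a a a a a a a A A A A   (applied A -> A A)
  Step 34: a a a a a a a a a a a a a a a A A A A  =>  a a a a a a a a a a a a a a a a A A A   (applied A -> a)
  Step 35: a a a a a a a a a a a a a a a a A A A  =>  a a a a a a a a a a a a a a a a a A A   (applied A -> a)
  Step 36: a a a a a a a a a a a a a a a a a A A  =>  a a a a a a a a a a a a a a a a a a A   (applied A -> a)
  Step 37: a a a a a a a a a a a a a a a a a a A  =>  a a a a a a a a a a a a a a a a a a A A   (applied A -> A A)
  Step 38: a a a a a a a a a a a a a a a a a a A A  =>  a a a a a a a a a a a a a a a a a a a A   (applied A -> a)
  Step 39: a a a a a a a a a a a a a a a a a a a A  =>  a a a a a a a a a a a a a a a a a a a a   (applied A -> a)
Final yield: a a a a a a a a a a a a a a a a a a a a
Total rewrite steps: 39

39


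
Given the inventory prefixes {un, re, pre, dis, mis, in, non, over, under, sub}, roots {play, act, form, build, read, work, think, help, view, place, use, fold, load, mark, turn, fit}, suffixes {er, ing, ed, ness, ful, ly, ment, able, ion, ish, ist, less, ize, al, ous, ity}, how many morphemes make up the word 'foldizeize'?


Segmenting 'foldizeize' against the inventory:
  'fold' -> root (morpheme 1)
  'ize' -> suffix (morpheme 2)
  'ize' -> suffix (morpheme 3)
Total morphemes: 3

3


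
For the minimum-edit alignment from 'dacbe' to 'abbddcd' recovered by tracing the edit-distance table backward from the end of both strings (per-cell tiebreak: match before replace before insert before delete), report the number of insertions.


Edit distance = 6. Backtracking from cell (5, 7) with preference match > replace > insert > delete,
then listing the resulting alignment 'dacbe' -> 'abbddcd' left to right:
  Step 1: delete 'd'
  Step 2: keep 'a'
  Step 3: replace c->b
  Step 4: keep 'b'
  Step 5: insert 'd' [insertion #1]
  Step 6: insert 'd' [insertion #2]
  Step 7: insert 'c' [insertion #3]
  Step 8: replace e->d
Total insertions: 3

3


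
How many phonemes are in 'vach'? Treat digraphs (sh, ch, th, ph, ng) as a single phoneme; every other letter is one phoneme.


Parsing 'vach' greedily, digraphs first:
  'v' -> consonant phoneme (phonemes so far: 1)
  'a' -> vowel phoneme (phonemes so far: 2)
  'ch' -> digraph (1 consonant phoneme) (phonemes so far: 3)
Total phonemes: 3

3


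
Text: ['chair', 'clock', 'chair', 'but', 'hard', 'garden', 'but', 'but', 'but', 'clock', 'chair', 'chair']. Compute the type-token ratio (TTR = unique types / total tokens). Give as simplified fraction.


Tokens: 12
Unique types: ('but', 'chair', 'clock', 'garden', 'hard') = 5
TTR = 5/12
Already in lowest terms.

5/12


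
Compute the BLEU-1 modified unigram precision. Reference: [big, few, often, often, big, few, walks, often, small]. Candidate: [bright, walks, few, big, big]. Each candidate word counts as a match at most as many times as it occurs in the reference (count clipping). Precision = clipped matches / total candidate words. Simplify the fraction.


Reference word counts: {'big': 2, 'few': 2, 'often': 3, 'small': 1, 'walks': 1}
Checking each candidate word (with clipping):
  'bright' -> not in reference -> no match (matches: 0)
  'walks' -> in reference (ref count 1, used 1/1) -> match (matches: 1)
  'few' -> in reference (ref count 2, used 1/2) -> match (matches: 2)
  'big' -> in reference (ref count 2, used 1/2) -> match (matches: 3)
  'big' -> in reference (ref count 2, used 2/2) -> match (matches: 4)
Clipped matches: 4, Candidate length: 5
Precision = 4/5

4/5


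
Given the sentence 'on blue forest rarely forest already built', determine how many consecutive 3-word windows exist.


Word trigrams from [7] words:
  Trigram 1: (on blue forest)
  Trigram 2: (blue forest rarely)
  Trigram 3: (forest rarely forest)
  Trigram 4: (rarely forest already)
  Trigram 5: (forest already built)
Total word trigrams: 7 - 2 = 5

5


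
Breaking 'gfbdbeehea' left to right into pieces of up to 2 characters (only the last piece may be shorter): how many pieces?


'gfbdbeehea' has 10 characters.
Chunking with max size 2:
  Chunk 1: 'gf' (positions 0-1)
  Chunk 2: 'bd' (positions 2-3)
  Chunk 3: 'be' (positions 4-5)
  Chunk 4: 'eh' (positions 6-7)
  Chunk 5: 'ea' (positions 8-9)
Total chunks: ceil(10 / 2) = 5

5


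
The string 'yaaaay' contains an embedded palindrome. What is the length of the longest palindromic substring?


Scanning 'yaaaay' for palindromic substrings.
Substring at positions 0-5: 'yaaaay'.
Check: reverse('yaaaay') = 'yaaaay' -> palindrome confirmed.
No longer palindromic substring exists; longest length = 6

6


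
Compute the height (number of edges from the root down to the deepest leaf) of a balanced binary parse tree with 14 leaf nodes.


In a balanced binary tree with n leaves the deepest leaf is ceil(log2(n)) edges below the root.
log2(14) = 3.8074
ceil(3.8074) = 4
height (edges) = 4

4


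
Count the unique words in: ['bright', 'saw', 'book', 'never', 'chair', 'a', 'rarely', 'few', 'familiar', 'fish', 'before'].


Listing all tokens and tracking unique types:
  Token 1: 'bright' -> NEW (unique so far: 1)
  Token 2: 'saw' -> NEW (unique so far: 2)
  Token 3: 'book' -> NEW (unique so far: 3)
  Token 4: 'never' -> NEW (unique so far: 4)
  Token 5: 'chair' -> NEW (unique so far: 5)
  Token 6: 'a' -> NEW (unique so far: 6)
  Token 7: 'rarely' -> NEW (unique so far: 7)
  Token 8: 'few' -> NEW (unique so far: 8)
  Token 9: 'familiar' -> NEW (unique so far: 9)
  Token 10: 'fish' -> NEW (unique so far: 10)
  Token 11: 'before' -> NEW (unique so far: 11)
Unique types: ('a', 'before', 'book', 'bright', 'chair', 'familiar', 'few', 'fish', 'never', 'rarely', 'saw')
Vocabulary size: 11

11


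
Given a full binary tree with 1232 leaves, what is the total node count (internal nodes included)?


Leaf nodes (terminals): 1232
Internal nodes = n - 1 = 1232 - 1 = 1231
Total = leaves + internal = 1232 + 1231 = 2463

2463


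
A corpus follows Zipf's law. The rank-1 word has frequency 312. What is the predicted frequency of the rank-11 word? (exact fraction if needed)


Zipf's law: freq(rank) = f1 / rank
f1 = 312, rank = 11
freq = 312 / 11
GCD(312, 11) = 1
Simplified: 312/11

312/11


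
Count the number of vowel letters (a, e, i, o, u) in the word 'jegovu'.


Scanning each character of 'jegovu':
  Position 1: 'j' -> consonant (running count: 0)
  Position 2: 'e' -> vowel (running count: 1)
  Position 3: 'g' -> consonant (running count: 1)
  Position 4: 'o' -> vowel (running count: 2)
  Position 5: 'v' -> consonant (running count: 2)
  Position 6: 'u' -> vowel (running count: 3)
Total vowels: 3

3


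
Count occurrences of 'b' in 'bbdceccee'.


Scanning 'bbdceccee' for 'b':
  Position 0: 'b' -> MATCH (count: 1)
  Position 1: 'b' -> MATCH (count: 2)
Total occurrences of 'b': 2

2


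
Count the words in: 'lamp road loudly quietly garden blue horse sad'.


Counting words by splitting on spaces:
  Word 1: 'lamp'
  Word 2: 'road'
  Word 3: 'loudly'
  Word 4: 'quietly'
  Word 5: 'garden'
  Word 6: 'blue'
  Word 7: 'horse'
  Word 8: 'sad'
Total words: 8

8


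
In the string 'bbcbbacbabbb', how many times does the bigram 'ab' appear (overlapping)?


Scanning 'bbcbbacbabbb' for bigram 'ab':
  Position 0: 'bb' -> no
  Position 1: 'bc' -> no
  Position 2: 'cb' -> no
  Position 3: 'bb' -> no
  Position 4: 'ba' -> no
  Position 5: 'ac' -> no
  Position 6: 'cb' -> no
  Position 7: 'ba' -> no
  Position 8: 'ab' -> MATCH
  Position 9: 'bb' -> no
  Position 10: 'bb' -> no
Total matches: 1

1


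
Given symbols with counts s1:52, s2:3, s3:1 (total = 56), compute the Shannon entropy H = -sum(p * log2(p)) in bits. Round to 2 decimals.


Computing entropy H = -sum(p_i * log2(p_i)):
  s1: p = 52/56 = 0.9286, -p*log2(p) = 0.0993
  s2: p = 3/56 = 0.0536, -p*log2(p) = 0.2262
  s3: p = 1/56 = 0.0179, -p*log2(p) = 0.1037
H = sum of terms = 0.4292
Rounded to 2 decimals: 0.43

0.43


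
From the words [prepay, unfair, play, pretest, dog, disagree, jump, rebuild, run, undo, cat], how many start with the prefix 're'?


Checking each word for prefix 're':
  'prepay' -> no (count: 0)
  'unfair' -> no (count: 0)
  'play' -> no (count: 0)
  'pretest' -> no (count: 0)
  'dog' -> no (count: 0)
  'disagree' -> no (count: 0)
  'jump' -> no (count: 0)
  'rebuild' -> YES, starts with 're' (count: 1)
  'run' -> no (count: 1)
  'undo' -> no (count: 1)
  'cat' -> no (count: 1)
Total with prefix 're': 1

1


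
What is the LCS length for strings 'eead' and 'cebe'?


DP table for LCS of 'eead' and 'cebe':
       c  e  b  e
    0  0  0  0  0
  e 0  0  1  1  1
  e 0  0  1  1  2
  a 0  0  1  1  2
  d 0  0  1  1  2
LCS: 'ee'
LCS length = 2

2


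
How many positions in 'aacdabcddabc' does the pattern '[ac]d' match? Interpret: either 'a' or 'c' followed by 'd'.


Pattern: [ac]d means either 'a' or 'c' followed by 'd'.
Scanning 'aacdabcddabc' position-by-position:
  Pos 0: window 'aa' -> no
  Pos 1: window 'ac' -> no
  Pos 2: window 'cd' -> MATCH
  Pos 3: window 'da' -> no
  Pos 4: window 'ab' -> no
  Pos 5: window 'bc' -> no
  Pos 6: window 'cd' -> MATCH
  Pos 7: window 'dd' -> no
  Pos 8: window 'da' -> no
  Pos 9: window 'ab' -> no
  Pos 10: window 'bc' -> no
  Pos 11: window 'c' -> no
Total matches: 2

2
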